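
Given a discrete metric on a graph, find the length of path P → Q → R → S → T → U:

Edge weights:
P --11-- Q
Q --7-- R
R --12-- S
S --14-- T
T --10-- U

Arc length = 11 + 7 + 12 + 14 + 10 = 54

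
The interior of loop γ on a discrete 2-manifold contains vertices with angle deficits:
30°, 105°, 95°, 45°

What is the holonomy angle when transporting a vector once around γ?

Holonomy = total enclosed curvature = 30° + 105° + 95° + 45° = 275°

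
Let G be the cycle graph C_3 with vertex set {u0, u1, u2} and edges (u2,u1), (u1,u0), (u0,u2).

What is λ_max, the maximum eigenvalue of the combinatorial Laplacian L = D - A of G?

The cycle graph C_n has Laplacian eigenvalues λ_k = 2 − 2cos(2πk/n), k = 0, 1, …, n−1. Here n = 3:
k=0: 2 − 2cos(0) = 0.0; k=1: 2 − 2cos(2π/3) = 3.0; k=2: 2 − 2cos(4π/3) = 3.0.
Laplacian eigenvalues: [0.0, 3.0, 3.0]. Largest eigenvalue (spectral radius) = 3.0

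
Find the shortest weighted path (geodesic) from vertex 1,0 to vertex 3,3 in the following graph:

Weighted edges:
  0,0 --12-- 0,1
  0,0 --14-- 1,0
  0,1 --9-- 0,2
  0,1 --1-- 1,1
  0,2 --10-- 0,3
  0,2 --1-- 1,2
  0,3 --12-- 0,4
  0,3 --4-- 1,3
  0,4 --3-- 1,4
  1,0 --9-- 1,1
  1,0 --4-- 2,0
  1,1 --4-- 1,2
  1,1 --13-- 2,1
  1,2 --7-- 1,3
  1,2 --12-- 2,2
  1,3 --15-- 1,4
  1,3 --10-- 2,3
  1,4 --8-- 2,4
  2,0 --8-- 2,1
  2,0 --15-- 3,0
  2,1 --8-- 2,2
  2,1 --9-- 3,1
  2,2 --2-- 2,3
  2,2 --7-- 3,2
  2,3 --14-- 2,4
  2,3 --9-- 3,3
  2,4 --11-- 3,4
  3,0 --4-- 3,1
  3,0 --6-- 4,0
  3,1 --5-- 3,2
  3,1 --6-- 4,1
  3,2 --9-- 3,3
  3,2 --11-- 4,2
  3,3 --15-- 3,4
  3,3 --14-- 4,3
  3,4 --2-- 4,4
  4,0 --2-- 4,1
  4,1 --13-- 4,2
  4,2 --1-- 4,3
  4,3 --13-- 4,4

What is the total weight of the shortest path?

Shortest path: 1,0 → 2,0 → 2,1 → 2,2 → 2,3 → 3,3, total weight = 31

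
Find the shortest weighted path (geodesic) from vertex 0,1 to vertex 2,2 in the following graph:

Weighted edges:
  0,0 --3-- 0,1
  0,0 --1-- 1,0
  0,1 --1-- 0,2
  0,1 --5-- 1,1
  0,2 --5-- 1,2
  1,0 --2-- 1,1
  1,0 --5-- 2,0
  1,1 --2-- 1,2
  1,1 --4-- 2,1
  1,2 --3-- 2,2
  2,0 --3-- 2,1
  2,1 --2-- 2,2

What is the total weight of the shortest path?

Shortest path: 0,1 → 0,2 → 1,2 → 2,2, total weight = 9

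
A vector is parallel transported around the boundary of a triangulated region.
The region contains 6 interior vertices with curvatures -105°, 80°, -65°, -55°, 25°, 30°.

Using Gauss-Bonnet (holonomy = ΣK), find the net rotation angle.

Holonomy = total enclosed curvature = (-105°) + 80° + (-65°) + (-55°) + 25° + 30° = -90°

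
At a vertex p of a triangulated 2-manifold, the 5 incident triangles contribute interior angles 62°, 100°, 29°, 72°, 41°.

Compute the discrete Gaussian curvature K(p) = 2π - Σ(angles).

Sum of angles = 304°. K = 360° - 304° = 56° = 14π/45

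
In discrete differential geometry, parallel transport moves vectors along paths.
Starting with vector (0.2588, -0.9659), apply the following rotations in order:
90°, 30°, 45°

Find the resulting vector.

Total rotation: 90° + 30° + 45° = 165°. Final vector: (0, 1)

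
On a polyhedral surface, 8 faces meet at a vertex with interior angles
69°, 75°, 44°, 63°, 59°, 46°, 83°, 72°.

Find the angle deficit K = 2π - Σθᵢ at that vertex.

Sum of angles = 511°. K = 360° - 511° = -151° = -151π/180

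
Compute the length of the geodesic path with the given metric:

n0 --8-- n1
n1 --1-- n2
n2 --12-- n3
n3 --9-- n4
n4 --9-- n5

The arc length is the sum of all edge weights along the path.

Arc length = 8 + 1 + 12 + 9 + 9 = 39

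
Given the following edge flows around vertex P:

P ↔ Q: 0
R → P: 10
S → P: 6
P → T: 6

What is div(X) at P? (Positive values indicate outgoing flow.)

Divergence = sum of outgoing flows = 0 + (-10) + (-6) + 6 = -10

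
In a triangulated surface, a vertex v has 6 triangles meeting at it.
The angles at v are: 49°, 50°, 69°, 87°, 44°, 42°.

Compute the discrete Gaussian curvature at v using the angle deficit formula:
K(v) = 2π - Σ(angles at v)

Sum of angles = 341°. K = 360° - 341° = 19° = 19π/180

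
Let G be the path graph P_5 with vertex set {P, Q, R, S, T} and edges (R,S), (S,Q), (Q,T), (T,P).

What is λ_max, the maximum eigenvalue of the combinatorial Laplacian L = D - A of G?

The path graph P_n has Laplacian eigenvalues λ_k = 2 − 2cos(kπ/n), k = 0, 1, …, n−1. Here n = 5:
k=0: 2 − 2cos(0) = 0.0; k=1: 2 − 2cos(π/5) = 0.382; k=2: 2 − 2cos(2π/5) = 1.382; k=3: 2 − 2cos(3π/5) = 2.618; k=4: 2 − 2cos(4π/5) = 3.618.
Laplacian eigenvalues: [0.0, 0.382, 1.382, 2.618, 3.618]. Largest eigenvalue (spectral radius) = 3.618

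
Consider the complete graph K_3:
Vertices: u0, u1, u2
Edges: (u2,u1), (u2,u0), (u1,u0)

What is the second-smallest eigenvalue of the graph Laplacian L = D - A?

For the complete graph K_n, L = nI − J (J = all-ones matrix). J has eigenvalues n (once, eigenvector 𝟙) and 0 (multiplicity n−1), so L has eigenvalues 0 (once) and n (multiplicity n−1). Here n = 3: eigenvalue 0 once and 3 with multiplicity 2.
Laplacian eigenvalues: [0.0, 3.0, 3.0]. Algebraic connectivity (smallest non-zero eigenvalue) = 3.0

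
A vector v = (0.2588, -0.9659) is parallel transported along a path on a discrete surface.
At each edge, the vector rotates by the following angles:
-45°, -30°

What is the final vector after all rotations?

Total rotation: (-45°) + (-30°) = -75°. Final vector: (-0.8660, -0.5000)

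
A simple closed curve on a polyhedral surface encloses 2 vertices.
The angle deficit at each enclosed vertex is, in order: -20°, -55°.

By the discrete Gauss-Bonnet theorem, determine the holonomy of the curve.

Holonomy = total enclosed curvature = (-20°) + (-55°) = -75°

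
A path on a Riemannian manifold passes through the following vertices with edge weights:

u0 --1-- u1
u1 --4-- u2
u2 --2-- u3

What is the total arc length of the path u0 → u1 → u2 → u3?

Arc length = 1 + 4 + 2 = 7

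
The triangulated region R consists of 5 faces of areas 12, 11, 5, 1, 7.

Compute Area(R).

12 + 11 + 5 + 1 + 7 = 36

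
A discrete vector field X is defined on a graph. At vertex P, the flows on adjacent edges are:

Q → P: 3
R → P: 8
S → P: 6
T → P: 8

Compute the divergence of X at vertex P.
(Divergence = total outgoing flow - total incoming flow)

Divergence = sum of outgoing flows = (-3) + (-8) + (-6) + (-8) = -25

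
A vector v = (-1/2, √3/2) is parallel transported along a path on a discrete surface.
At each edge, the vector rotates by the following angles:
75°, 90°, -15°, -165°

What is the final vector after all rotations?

Total rotation: 75° + 90° + (-15°) + (-165°) = -15°. Final vector: (-0.2588, 0.9659)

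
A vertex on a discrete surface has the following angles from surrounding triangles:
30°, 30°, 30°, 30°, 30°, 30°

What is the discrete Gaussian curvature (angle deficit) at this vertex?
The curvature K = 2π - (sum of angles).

Sum of angles = 180°. K = 360° - 180° = 180°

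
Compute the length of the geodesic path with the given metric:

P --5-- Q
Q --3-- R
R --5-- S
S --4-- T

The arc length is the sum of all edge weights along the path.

Arc length = 5 + 3 + 5 + 4 = 17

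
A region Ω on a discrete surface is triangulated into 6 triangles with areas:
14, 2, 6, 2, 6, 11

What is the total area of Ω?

14 + 2 + 6 + 2 + 6 + 11 = 41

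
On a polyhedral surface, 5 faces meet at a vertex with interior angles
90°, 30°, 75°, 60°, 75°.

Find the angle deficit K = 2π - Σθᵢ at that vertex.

Sum of angles = 330°. K = 360° - 330° = 30° = π/6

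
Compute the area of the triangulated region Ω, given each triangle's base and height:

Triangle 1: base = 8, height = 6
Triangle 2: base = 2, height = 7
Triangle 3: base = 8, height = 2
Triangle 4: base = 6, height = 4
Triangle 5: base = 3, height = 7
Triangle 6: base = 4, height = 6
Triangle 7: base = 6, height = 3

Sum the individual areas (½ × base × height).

(1/2)×8×6 + (1/2)×2×7 + (1/2)×8×2 + (1/2)×6×4 + (1/2)×3×7 + (1/2)×4×6 + (1/2)×6×3 = 82.5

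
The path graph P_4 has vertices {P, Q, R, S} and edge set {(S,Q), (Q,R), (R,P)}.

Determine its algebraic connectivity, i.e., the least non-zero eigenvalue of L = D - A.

The path graph P_n has Laplacian eigenvalues λ_k = 2 − 2cos(kπ/n), k = 0, 1, …, n−1. Here n = 4:
k=0: 2 − 2cos(0) = 0.0; k=1: 2 − 2cos(π/4) = 0.5858; k=2: 2 − 2cos(π/2) = 2.0; k=3: 2 − 2cos(3π/4) = 3.4142.
Laplacian eigenvalues: [0.0, 0.5858, 2.0, 3.4142]. Algebraic connectivity (smallest non-zero eigenvalue) = 0.5858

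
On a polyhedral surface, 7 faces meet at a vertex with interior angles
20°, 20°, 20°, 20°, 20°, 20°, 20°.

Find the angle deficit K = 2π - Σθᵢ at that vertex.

Sum of angles = 140°. K = 360° - 140° = 220° = 11π/9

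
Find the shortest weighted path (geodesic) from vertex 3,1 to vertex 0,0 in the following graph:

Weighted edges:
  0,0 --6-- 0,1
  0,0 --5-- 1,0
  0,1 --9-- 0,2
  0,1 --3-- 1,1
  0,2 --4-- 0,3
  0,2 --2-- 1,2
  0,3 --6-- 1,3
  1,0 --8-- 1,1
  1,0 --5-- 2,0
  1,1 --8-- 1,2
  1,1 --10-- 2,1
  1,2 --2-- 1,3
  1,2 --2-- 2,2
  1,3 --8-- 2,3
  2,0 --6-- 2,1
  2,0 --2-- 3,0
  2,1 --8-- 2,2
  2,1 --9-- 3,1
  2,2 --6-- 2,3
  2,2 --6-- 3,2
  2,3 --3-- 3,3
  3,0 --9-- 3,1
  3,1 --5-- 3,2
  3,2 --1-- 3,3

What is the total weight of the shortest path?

Shortest path: 3,1 → 3,0 → 2,0 → 1,0 → 0,0, total weight = 21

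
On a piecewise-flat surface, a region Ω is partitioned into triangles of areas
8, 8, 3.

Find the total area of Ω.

8 + 8 + 3 = 19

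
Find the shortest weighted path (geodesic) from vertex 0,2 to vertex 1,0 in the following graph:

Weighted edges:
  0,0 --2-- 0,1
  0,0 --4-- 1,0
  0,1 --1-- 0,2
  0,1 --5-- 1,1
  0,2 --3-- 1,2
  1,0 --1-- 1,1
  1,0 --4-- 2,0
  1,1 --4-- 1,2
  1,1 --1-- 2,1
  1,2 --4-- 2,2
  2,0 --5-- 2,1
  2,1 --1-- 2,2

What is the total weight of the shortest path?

Shortest path: 0,2 → 0,1 → 0,0 → 1,0, total weight = 7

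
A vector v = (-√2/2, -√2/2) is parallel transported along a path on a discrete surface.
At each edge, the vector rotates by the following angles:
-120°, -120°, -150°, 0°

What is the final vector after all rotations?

Total rotation: (-120°) + (-120°) + (-150°) + 0° = -390° ≡ -30° (mod 360°). Final vector: (-0.9659, -0.2588)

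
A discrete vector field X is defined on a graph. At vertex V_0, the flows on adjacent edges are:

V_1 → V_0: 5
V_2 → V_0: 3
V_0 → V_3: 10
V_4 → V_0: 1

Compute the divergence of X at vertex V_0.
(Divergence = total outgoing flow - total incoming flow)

Divergence = sum of outgoing flows = (-5) + (-3) + 10 + (-1) = 1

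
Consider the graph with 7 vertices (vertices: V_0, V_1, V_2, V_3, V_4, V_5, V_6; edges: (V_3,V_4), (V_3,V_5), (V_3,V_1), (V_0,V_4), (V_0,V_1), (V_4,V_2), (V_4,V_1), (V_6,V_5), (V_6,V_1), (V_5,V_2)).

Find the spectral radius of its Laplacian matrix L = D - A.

Degrees: deg(V_0) = 2, deg(V_1) = 4, deg(V_2) = 2, deg(V_3) = 3, deg(V_4) = 4, deg(V_5) = 3, deg(V_6) = 2.
L = D − A with rows/columns ordered (V_0, V_1, V_2, V_3, V_4, V_5, V_6):
  [ 2, -1,  0,  0, -1,  0,  0]
  [-1,  4,  0, -1, -1,  0, -1]
  [ 0,  0,  2,  0, -1, -1,  0]
  [ 0, -1,  0,  3, -1, -1,  0]
  [-1, -1, -1, -1,  4,  0,  0]
  [ 0,  0, -1, -1,  0,  3, -1]
  [ 0, -1,  0,  0,  0, -1,  2]
Characteristic polynomial: det(λI − L) = λ(λ² − 5λ + 5)(λ² − 7λ + 9)(λ² − 8λ + 14).
Roots: λ = 0; (λ² − 5λ + 5) = 0 ⇒ λ = (5 ± √5)/2 ≈ 1.382, 3.618; (λ² − 7λ + 9) = 0 ⇒ λ = (7 ± √13)/2 ≈ 1.6972, 5.3028; (λ² − 8λ + 14) = 0 ⇒ λ = 4 ± √2 ≈ 2.5858, 5.4142.
(Check: the roots sum (with multiplicity) to 20, matching trace L = Σdeg = 2·10 = 20.)
Laplacian eigenvalues: [0.0, 1.382, 1.6972, 2.5858, 3.618, 5.3028, 5.4142]. Largest eigenvalue (spectral radius) = 5.4142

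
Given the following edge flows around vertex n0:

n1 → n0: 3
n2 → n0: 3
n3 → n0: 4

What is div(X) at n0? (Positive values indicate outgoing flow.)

Divergence = sum of outgoing flows = (-3) + (-3) + (-4) = -10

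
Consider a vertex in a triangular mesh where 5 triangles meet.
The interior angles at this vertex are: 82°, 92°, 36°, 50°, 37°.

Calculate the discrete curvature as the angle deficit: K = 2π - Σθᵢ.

Sum of angles = 297°. K = 360° - 297° = 63° = 7π/20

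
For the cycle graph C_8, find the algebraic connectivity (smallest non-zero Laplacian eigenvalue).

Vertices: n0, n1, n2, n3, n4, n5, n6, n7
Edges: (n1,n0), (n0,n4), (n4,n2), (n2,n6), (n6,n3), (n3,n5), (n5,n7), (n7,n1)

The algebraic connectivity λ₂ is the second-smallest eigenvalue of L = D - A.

The cycle graph C_n has Laplacian eigenvalues λ_k = 2 − 2cos(2πk/n), k = 0, 1, …, n−1. Here n = 8:
k=0: 2 − 2cos(0) = 0.0; k=1: 2 − 2cos(π/4) = 0.5858; k=2: 2 − 2cos(π/2) = 2.0; k=3: 2 − 2cos(3π/4) = 3.4142; k=4: 2 − 2cos(π) = 4.0; k=5: 2 − 2cos(5π/4) = 3.4142; k=6: 2 − 2cos(3π/2) = 2.0; k=7: 2 − 2cos(7π/4) = 0.5858.
Laplacian eigenvalues: [0.0, 0.5858, 0.5858, 2.0, 2.0, 3.4142, 3.4142, 4.0]. Algebraic connectivity (smallest non-zero eigenvalue) = 0.5858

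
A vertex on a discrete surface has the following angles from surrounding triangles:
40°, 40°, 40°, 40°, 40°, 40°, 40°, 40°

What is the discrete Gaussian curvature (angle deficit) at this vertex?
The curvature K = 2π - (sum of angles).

Sum of angles = 320°. K = 360° - 320° = 40°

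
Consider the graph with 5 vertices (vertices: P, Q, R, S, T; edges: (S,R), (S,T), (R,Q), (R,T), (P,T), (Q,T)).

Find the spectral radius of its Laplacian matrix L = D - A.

Degrees: deg(P) = 1, deg(Q) = 2, deg(R) = 3, deg(S) = 2, deg(T) = 4.
L = D − A with rows/columns ordered (P, Q, R, S, T):
  [ 1,  0,  0,  0, -1]
  [ 0,  2, -1,  0, -1]
  [ 0, -1,  3, -1, -1]
  [ 0,  0, -1,  2, -1]
  [-1, -1, -1, -1,  4]
Characteristic polynomial: det(λI − L) = λ(λ − 1)(λ − 2)(λ − 4)(λ − 5).
Roots: λ = 0; (λ − 1) = 0 ⇒ λ = 1; (λ − 2) = 0 ⇒ λ = 2; (λ − 4) = 0 ⇒ λ = 4; (λ − 5) = 0 ⇒ λ = 5.
(Check: the roots sum (with multiplicity) to 12, matching trace L = Σdeg = 2·6 = 12.)
Laplacian eigenvalues: [0.0, 1.0, 2.0, 4.0, 5.0]. Largest eigenvalue (spectral radius) = 5.0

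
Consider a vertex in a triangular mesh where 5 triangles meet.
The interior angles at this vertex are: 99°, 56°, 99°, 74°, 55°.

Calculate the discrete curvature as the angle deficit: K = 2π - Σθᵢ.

Sum of angles = 383°. K = 360° - 383° = -23° = -23π/180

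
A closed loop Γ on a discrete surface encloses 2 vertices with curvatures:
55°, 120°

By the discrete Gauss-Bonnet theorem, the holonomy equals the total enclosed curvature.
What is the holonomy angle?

Holonomy = total enclosed curvature = 55° + 120° = 175°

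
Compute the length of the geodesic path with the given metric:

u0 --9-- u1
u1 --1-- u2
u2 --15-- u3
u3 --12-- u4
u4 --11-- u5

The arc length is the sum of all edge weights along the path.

Arc length = 9 + 1 + 15 + 12 + 11 = 48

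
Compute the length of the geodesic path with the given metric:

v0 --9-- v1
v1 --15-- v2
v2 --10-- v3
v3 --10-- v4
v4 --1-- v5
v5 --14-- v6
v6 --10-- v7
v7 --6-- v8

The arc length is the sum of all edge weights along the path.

Arc length = 9 + 15 + 10 + 10 + 1 + 14 + 10 + 6 = 75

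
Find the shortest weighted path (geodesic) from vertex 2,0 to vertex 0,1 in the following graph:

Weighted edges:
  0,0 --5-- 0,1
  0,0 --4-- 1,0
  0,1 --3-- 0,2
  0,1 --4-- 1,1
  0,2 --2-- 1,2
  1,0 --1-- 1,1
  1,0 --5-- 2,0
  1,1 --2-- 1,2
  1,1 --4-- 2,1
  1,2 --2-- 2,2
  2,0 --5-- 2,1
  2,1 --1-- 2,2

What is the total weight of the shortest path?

Shortest path: 2,0 → 1,0 → 1,1 → 0,1, total weight = 10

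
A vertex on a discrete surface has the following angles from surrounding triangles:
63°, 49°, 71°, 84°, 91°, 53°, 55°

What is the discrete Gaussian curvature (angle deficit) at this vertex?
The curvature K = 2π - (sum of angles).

Sum of angles = 466°. K = 360° - 466° = -106° = -53π/90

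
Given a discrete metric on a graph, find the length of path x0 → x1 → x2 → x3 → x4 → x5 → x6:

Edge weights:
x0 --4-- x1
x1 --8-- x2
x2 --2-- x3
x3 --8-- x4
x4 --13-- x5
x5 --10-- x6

Arc length = 4 + 8 + 2 + 8 + 13 + 10 = 45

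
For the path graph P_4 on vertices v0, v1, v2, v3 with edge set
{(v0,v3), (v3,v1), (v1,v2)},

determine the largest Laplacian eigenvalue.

The path graph P_n has Laplacian eigenvalues λ_k = 2 − 2cos(kπ/n), k = 0, 1, …, n−1. Here n = 4:
k=0: 2 − 2cos(0) = 0.0; k=1: 2 − 2cos(π/4) = 0.5858; k=2: 2 − 2cos(π/2) = 2.0; k=3: 2 − 2cos(3π/4) = 3.4142.
Laplacian eigenvalues: [0.0, 0.5858, 2.0, 3.4142]. Largest eigenvalue (spectral radius) = 3.4142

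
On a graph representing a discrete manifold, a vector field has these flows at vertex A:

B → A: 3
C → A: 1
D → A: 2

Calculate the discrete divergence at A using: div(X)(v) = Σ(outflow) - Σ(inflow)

Divergence = sum of outgoing flows = (-3) + (-1) + (-2) = -6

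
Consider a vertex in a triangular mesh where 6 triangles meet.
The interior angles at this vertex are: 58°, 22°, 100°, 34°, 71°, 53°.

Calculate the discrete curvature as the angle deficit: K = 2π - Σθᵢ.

Sum of angles = 338°. K = 360° - 338° = 22° = 11π/90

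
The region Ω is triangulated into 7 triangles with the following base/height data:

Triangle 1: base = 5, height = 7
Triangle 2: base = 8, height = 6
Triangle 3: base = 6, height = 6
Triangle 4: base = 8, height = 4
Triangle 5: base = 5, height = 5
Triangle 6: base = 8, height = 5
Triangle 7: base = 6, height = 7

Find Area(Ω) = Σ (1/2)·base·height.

(1/2)×5×7 + (1/2)×8×6 + (1/2)×6×6 + (1/2)×8×4 + (1/2)×5×5 + (1/2)×8×5 + (1/2)×6×7 = 129.0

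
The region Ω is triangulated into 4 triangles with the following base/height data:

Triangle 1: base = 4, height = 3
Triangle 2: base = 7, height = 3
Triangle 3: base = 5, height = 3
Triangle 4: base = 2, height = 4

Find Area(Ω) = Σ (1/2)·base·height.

(1/2)×4×3 + (1/2)×7×3 + (1/2)×5×3 + (1/2)×2×4 = 28.0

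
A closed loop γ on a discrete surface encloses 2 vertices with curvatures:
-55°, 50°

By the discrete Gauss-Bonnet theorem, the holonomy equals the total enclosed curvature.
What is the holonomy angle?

Holonomy = total enclosed curvature = (-55°) + 50° = -5°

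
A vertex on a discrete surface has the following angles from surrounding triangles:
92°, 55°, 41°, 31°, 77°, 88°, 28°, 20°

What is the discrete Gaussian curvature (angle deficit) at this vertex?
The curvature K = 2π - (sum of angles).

Sum of angles = 432°. K = 360° - 432° = -72° = -2π/5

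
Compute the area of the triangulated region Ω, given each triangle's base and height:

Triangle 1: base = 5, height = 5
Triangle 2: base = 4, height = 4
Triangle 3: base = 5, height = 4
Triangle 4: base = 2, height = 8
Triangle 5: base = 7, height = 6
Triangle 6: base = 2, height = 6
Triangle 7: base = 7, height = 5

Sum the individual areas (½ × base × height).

(1/2)×5×5 + (1/2)×4×4 + (1/2)×5×4 + (1/2)×2×8 + (1/2)×7×6 + (1/2)×2×6 + (1/2)×7×5 = 83.0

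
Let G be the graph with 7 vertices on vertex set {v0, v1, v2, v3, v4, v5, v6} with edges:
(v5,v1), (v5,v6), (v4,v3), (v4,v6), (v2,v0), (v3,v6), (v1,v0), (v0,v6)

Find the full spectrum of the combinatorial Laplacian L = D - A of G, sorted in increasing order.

Degrees: deg(v0) = 3, deg(v1) = 2, deg(v2) = 1, deg(v3) = 2, deg(v4) = 2, deg(v5) = 2, deg(v6) = 4.
L = D − A with rows/columns ordered (v0, v1, v2, v3, v4, v5, v6):
  [ 3, -1, -1,  0,  0,  0, -1]
  [-1,  2,  0,  0,  0, -1,  0]
  [-1,  0,  1,  0,  0,  0,  0]
  [ 0,  0,  0,  2, -1,  0, -1]
  [ 0,  0,  0, -1,  2,  0, -1]
  [ 0, -1,  0,  0,  0,  2, -1]
  [-1,  0,  0, -1, -1, -1,  4]
Characteristic polynomial: det(λI − L) = λ(λ² − 4λ + 2)(λ − 1)(λ² − 8λ + 14)(λ − 3).
Roots: λ = 0; (λ² − 4λ + 2) = 0 ⇒ λ = 2 ± √2 ≈ 0.5858, 3.4142; (λ − 1) = 0 ⇒ λ = 1; (λ² − 8λ + 14) = 0 ⇒ λ = 4 ± √2 ≈ 2.5858, 5.4142; (λ − 3) = 0 ⇒ λ = 3.
(Check: the roots sum (with multiplicity) to 16, matching trace L = Σdeg = 2·8 = 16.)
Laplacian eigenvalues (increasing order): [0.0, 0.5858, 1.0, 2.5858, 3.0, 3.4142, 5.4142]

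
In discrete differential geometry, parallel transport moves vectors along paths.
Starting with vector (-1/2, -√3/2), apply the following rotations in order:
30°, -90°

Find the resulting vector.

Total rotation: 30° + (-90°) = -60°. Final vector: (-1, 0)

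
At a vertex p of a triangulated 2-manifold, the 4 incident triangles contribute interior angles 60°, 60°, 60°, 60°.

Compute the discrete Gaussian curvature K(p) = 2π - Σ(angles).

Sum of angles = 240°. K = 360° - 240° = 120° = 2π/3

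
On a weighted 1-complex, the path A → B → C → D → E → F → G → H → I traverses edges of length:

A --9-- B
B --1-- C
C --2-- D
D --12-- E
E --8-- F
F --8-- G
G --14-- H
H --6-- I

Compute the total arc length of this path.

Arc length = 9 + 1 + 2 + 12 + 8 + 8 + 14 + 6 = 60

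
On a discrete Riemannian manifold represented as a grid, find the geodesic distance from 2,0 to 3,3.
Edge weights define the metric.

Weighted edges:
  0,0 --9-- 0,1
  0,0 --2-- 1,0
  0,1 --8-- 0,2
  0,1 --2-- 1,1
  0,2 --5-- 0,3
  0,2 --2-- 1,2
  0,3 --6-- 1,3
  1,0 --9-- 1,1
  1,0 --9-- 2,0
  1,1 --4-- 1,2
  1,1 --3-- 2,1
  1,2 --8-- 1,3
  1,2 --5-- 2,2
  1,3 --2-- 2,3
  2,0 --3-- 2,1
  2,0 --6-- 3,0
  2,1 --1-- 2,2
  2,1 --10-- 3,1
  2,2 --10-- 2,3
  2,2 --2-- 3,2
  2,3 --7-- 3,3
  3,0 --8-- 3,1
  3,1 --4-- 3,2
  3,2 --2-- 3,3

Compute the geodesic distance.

Shortest path: 2,0 → 2,1 → 2,2 → 3,2 → 3,3, total weight = 8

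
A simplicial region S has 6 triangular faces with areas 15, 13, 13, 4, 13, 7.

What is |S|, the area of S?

15 + 13 + 13 + 4 + 13 + 7 = 65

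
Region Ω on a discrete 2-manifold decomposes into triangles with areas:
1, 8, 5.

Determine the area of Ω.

1 + 8 + 5 = 14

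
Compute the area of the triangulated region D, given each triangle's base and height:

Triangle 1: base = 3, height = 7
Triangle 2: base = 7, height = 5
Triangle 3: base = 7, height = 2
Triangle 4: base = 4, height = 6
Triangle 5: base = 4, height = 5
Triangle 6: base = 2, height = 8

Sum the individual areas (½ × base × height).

(1/2)×3×7 + (1/2)×7×5 + (1/2)×7×2 + (1/2)×4×6 + (1/2)×4×5 + (1/2)×2×8 = 65.0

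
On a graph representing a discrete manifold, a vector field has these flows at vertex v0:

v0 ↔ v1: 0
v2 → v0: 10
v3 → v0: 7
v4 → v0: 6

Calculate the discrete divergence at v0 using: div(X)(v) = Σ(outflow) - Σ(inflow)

Divergence = sum of outgoing flows = 0 + (-10) + (-7) + (-6) = -23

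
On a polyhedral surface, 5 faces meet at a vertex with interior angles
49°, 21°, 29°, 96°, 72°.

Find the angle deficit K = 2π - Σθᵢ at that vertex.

Sum of angles = 267°. K = 360° - 267° = 93° = 31π/60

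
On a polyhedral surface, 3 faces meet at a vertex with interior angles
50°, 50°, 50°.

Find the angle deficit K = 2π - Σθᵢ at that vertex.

Sum of angles = 150°. K = 360° - 150° = 210° = 7π/6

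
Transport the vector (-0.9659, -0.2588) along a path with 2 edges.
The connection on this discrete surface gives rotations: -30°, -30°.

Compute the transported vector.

Total rotation: (-30°) + (-30°) = -60°. Final vector: (-0.7071, 0.7071)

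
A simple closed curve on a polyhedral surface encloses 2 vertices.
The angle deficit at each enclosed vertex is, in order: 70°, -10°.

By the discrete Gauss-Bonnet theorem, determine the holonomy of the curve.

Holonomy = total enclosed curvature = 70° + (-10°) = 60°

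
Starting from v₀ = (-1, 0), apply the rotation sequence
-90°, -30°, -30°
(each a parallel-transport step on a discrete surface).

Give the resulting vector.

Total rotation: (-90°) + (-30°) + (-30°) = -150°. Final vector: (0.8660, 0.5000)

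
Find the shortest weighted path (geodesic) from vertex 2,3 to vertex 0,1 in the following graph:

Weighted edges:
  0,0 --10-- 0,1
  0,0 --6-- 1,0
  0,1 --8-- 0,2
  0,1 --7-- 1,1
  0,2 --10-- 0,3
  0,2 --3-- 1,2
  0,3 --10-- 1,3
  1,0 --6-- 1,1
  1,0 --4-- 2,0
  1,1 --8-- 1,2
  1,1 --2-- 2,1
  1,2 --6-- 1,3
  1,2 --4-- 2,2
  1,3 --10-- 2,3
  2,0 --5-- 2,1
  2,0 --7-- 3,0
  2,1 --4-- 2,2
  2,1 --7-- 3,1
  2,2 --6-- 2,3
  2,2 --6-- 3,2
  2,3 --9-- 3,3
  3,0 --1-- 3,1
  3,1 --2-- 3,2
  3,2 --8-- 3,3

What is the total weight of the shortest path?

Shortest path: 2,3 → 2,2 → 2,1 → 1,1 → 0,1, total weight = 19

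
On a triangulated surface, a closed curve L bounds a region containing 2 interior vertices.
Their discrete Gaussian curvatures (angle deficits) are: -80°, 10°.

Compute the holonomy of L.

Holonomy = total enclosed curvature = (-80°) + 10° = -70°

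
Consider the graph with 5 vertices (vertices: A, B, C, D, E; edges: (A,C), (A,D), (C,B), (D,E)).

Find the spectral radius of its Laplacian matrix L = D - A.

Degrees: deg(A) = 2, deg(B) = 1, deg(C) = 2, deg(D) = 2, deg(E) = 1.
L = D − A with rows/columns ordered (A, B, C, D, E):
  [ 2,  0, -1, -1,  0]
  [ 0,  1, -1,  0,  0]
  [-1, -1,  2,  0,  0]
  [-1,  0,  0,  2, -1]
  [ 0,  0,  0, -1,  1]
Characteristic polynomial: det(λI − L) = λ(λ² − 3λ + 1)(λ² − 5λ + 5).
Roots: λ = 0; (λ² − 3λ + 1) = 0 ⇒ λ = (3 ± √5)/2 ≈ 0.382, 2.618; (λ² − 5λ + 5) = 0 ⇒ λ = (5 ± √5)/2 ≈ 1.382, 3.618.
(Check: the roots sum (with multiplicity) to 8, matching trace L = Σdeg = 2·4 = 8.)
Laplacian eigenvalues: [0.0, 0.382, 1.382, 2.618, 3.618]. Largest eigenvalue (spectral radius) = 3.618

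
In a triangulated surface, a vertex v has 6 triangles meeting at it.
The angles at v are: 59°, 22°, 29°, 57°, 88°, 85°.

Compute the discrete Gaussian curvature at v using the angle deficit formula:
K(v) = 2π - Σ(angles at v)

Sum of angles = 340°. K = 360° - 340° = 20° = π/9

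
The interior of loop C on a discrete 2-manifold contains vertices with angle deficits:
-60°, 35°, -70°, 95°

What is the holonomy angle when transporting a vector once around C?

Holonomy = total enclosed curvature = (-60°) + 35° + (-70°) + 95° = 0°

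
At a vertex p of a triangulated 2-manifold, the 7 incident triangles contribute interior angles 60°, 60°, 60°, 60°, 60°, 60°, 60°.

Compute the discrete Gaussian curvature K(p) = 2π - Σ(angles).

Sum of angles = 420°. K = 360° - 420° = -60°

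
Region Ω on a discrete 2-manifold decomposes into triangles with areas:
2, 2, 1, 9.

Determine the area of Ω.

2 + 2 + 1 + 9 = 14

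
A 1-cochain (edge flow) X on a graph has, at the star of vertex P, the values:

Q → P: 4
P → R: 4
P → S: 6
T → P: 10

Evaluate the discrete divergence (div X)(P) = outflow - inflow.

Divergence = sum of outgoing flows = (-4) + 4 + 6 + (-10) = -4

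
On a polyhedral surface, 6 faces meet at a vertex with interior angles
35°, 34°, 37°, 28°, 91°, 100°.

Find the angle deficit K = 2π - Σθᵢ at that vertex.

Sum of angles = 325°. K = 360° - 325° = 35° = 7π/36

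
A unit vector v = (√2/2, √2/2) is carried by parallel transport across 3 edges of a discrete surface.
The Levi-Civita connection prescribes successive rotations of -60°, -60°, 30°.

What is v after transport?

Total rotation: (-60°) + (-60°) + 30° = -90°. Final vector: (0.7071, -0.7071)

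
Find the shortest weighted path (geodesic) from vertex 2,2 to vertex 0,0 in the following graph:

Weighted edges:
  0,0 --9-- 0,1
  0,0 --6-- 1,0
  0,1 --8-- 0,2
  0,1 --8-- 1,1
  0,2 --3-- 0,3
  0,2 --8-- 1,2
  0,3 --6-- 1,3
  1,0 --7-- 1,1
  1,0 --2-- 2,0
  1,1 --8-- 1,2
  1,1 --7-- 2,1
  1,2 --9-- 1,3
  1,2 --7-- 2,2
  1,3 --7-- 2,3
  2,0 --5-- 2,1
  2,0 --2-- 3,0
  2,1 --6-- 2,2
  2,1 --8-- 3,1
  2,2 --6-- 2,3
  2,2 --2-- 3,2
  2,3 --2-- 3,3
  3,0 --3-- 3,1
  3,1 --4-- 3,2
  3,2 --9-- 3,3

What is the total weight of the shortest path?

Shortest path: 2,2 → 2,1 → 2,0 → 1,0 → 0,0, total weight = 19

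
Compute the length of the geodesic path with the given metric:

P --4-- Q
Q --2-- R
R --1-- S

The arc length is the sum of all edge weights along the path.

Arc length = 4 + 2 + 1 = 7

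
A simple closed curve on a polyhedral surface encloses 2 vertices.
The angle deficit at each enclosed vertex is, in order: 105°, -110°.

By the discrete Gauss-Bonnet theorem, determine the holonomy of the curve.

Holonomy = total enclosed curvature = 105° + (-110°) = -5°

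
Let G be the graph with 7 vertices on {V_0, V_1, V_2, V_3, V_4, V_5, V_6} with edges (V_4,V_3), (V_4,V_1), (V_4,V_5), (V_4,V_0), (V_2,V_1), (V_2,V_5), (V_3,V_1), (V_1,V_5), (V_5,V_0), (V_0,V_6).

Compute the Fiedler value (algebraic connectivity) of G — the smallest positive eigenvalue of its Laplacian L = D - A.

Degrees: deg(V_0) = 3, deg(V_1) = 4, deg(V_2) = 2, deg(V_3) = 2, deg(V_4) = 4, deg(V_5) = 4, deg(V_6) = 1.
L = D − A with rows/columns ordered (V_0, V_1, V_2, V_3, V_4, V_5, V_6):
  [ 3,  0,  0,  0, -1, -1, -1]
  [ 0,  4, -1, -1, -1, -1,  0]
  [ 0, -1,  2,  0,  0, -1,  0]
  [ 0, -1,  0,  2, -1,  0,  0]
  [-1, -1,  0, -1,  4, -1,  0]
  [-1, -1, -1,  0, -1,  4,  0]
  [-1,  0,  0,  0,  0,  0,  1]
Characteristic polynomial: det(λI − L) = λ(λ² − 5λ + 3)(λ² − 7λ + 9)(λ² − 8λ + 14).
Roots: λ = 0; (λ² − 5λ + 3) = 0 ⇒ λ = (5 ± √13)/2 ≈ 0.6972, 4.3028; (λ² − 7λ + 9) = 0 ⇒ λ = (7 ± √13)/2 ≈ 1.6972, 5.3028; (λ² − 8λ + 14) = 0 ⇒ λ = 4 ± √2 ≈ 2.5858, 5.4142.
(Check: the roots sum (with multiplicity) to 20, matching trace L = Σdeg = 2·10 = 20.)
Laplacian eigenvalues: [0.0, 0.6972, 1.6972, 2.5858, 4.3028, 5.3028, 5.4142]. Algebraic connectivity (smallest non-zero eigenvalue) = 0.6972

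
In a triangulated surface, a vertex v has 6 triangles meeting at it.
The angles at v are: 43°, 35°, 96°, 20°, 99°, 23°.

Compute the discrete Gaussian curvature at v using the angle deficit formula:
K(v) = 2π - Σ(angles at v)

Sum of angles = 316°. K = 360° - 316° = 44° = 11π/45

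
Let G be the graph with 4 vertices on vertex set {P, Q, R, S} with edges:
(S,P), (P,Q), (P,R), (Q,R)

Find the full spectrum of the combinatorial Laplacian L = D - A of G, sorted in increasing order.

Degrees: deg(P) = 3, deg(Q) = 2, deg(R) = 2, deg(S) = 1.
L = D − A with rows/columns ordered (P, Q, R, S):
  [ 3, -1, -1, -1]
  [-1,  2, -1,  0]
  [-1, -1,  2,  0]
  [-1,  0,  0,  1]
Characteristic polynomial: det(λI − L) = λ(λ − 1)(λ − 3)(λ − 4).
Roots: λ = 0; (λ − 1) = 0 ⇒ λ = 1; (λ − 3) = 0 ⇒ λ = 3; (λ − 4) = 0 ⇒ λ = 4.
(Check: the roots sum (with multiplicity) to 8, matching trace L = Σdeg = 2·4 = 8.)
Laplacian eigenvalues (increasing order): [0.0, 1.0, 3.0, 4.0]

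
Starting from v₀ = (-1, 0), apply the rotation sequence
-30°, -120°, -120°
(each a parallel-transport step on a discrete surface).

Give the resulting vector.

Total rotation: (-30°) + (-120°) + (-120°) = -270° ≡ 90° (mod 360°). Final vector: (0, -1)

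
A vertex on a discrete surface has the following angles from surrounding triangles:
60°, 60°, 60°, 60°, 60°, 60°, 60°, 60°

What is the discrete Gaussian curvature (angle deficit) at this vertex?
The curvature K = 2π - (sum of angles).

Sum of angles = 480°. K = 360° - 480° = -120° = -2π/3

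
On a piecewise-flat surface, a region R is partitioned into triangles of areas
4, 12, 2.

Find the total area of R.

4 + 12 + 2 = 18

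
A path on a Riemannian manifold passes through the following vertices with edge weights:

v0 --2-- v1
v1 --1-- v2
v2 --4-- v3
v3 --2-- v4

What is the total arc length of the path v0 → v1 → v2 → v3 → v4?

Arc length = 2 + 1 + 4 + 2 = 9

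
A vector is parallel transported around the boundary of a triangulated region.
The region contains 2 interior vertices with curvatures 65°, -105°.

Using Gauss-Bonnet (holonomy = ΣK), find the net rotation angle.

Holonomy = total enclosed curvature = 65° + (-105°) = -40°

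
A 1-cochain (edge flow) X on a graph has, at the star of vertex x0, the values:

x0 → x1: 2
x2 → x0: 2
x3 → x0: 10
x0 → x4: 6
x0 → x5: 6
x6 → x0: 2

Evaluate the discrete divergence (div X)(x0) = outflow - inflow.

Divergence = sum of outgoing flows = 2 + (-2) + (-10) + 6 + 6 + (-2) = 0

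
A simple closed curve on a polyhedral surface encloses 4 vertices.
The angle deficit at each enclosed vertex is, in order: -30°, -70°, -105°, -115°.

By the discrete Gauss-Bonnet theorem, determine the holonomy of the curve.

Holonomy = total enclosed curvature = (-30°) + (-70°) + (-105°) + (-115°) = -320°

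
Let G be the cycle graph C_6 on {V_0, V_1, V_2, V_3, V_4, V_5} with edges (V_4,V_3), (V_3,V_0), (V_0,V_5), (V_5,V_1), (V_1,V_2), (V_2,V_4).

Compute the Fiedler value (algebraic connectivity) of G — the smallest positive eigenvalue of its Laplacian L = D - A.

The cycle graph C_n has Laplacian eigenvalues λ_k = 2 − 2cos(2πk/n), k = 0, 1, …, n−1. Here n = 6:
k=0: 2 − 2cos(0) = 0.0; k=1: 2 − 2cos(π/3) = 1.0; k=2: 2 − 2cos(2π/3) = 3.0; k=3: 2 − 2cos(π) = 4.0; k=4: 2 − 2cos(4π/3) = 3.0; k=5: 2 − 2cos(5π/3) = 1.0.
Laplacian eigenvalues: [0.0, 1.0, 1.0, 3.0, 3.0, 4.0]. Algebraic connectivity (smallest non-zero eigenvalue) = 1.0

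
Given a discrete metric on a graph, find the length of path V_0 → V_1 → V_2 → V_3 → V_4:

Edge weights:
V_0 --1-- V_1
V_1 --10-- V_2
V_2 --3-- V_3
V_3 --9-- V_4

Arc length = 1 + 10 + 3 + 9 = 23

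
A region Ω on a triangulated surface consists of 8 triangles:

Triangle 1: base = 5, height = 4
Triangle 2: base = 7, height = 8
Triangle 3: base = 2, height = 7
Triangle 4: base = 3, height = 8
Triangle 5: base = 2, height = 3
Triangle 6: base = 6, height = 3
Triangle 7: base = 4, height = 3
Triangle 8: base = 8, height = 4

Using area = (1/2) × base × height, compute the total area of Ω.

(1/2)×5×4 + (1/2)×7×8 + (1/2)×2×7 + (1/2)×3×8 + (1/2)×2×3 + (1/2)×6×3 + (1/2)×4×3 + (1/2)×8×4 = 91.0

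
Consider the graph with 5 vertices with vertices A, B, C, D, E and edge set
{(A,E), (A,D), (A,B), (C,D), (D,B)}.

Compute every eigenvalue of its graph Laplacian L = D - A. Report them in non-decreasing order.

Degrees: deg(A) = 3, deg(B) = 2, deg(C) = 1, deg(D) = 3, deg(E) = 1.
L = D − A with rows/columns ordered (A, B, C, D, E):
  [ 3, -1,  0, -1, -1]
  [-1,  2,  0, -1,  0]
  [ 0,  0,  1, -1,  0]
  [-1, -1, -1,  3,  0]
  [-1,  0,  0,  0,  1]
Characteristic polynomial: det(λI − L) = λ(λ² − 5λ + 3)(λ² − 5λ + 5).
Roots: λ = 0; (λ² − 5λ + 3) = 0 ⇒ λ = (5 ± √13)/2 ≈ 0.6972, 4.3028; (λ² − 5λ + 5) = 0 ⇒ λ = (5 ± √5)/2 ≈ 1.382, 3.618.
(Check: the roots sum (with multiplicity) to 10, matching trace L = Σdeg = 2·5 = 10.)
Laplacian eigenvalues (increasing order): [0.0, 0.6972, 1.382, 3.618, 4.3028]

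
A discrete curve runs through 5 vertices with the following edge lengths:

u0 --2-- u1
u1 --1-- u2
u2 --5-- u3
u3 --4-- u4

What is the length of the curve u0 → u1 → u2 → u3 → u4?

Arc length = 2 + 1 + 5 + 4 = 12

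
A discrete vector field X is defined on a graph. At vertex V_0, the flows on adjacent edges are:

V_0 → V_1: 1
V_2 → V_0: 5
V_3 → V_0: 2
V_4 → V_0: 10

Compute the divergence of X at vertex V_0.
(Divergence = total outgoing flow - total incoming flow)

Divergence = sum of outgoing flows = 1 + (-5) + (-2) + (-10) = -16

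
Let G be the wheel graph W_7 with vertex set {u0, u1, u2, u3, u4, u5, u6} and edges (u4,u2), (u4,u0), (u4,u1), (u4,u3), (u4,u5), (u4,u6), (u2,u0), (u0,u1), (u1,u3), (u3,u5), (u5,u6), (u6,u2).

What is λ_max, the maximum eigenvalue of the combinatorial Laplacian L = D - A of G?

The wheel W_7 is the join K_1 ∨ C_6 (a hub joined to every vertex of a cycle of length 6). For a join G ∨ H (G on p vertices, H on q vertices) the Laplacian spectrum is 0, p+q, the eigenvalues of L(G) other than one 0 each shifted by +q, and the eigenvalues of L(H) other than one 0 each shifted by +p. With G = K_1 (p = 1, nothing left after dropping its 0) and H = C_6 (q = 6, eigenvalues 2 − 2cos(2πk/6), k = 0, …, 5; drop k = 0), the spectrum of W_7 is 0, 7, and 1 + (2 − 2cos(2πk/6)) = 3 − 2cos(2πk/6) for k = 1, …, 5:
k=1: 3 − 2cos(π/3) = 2.0; k=2: 3 − 2cos(2π/3) = 4.0; k=3: 3 − 2cos(π) = 5.0; k=4: 3 − 2cos(4π/3) = 4.0; k=5: 3 − 2cos(5π/3) = 2.0.
Laplacian eigenvalues: [0.0, 2.0, 2.0, 4.0, 4.0, 5.0, 7.0]. Largest eigenvalue (spectral radius) = 7.0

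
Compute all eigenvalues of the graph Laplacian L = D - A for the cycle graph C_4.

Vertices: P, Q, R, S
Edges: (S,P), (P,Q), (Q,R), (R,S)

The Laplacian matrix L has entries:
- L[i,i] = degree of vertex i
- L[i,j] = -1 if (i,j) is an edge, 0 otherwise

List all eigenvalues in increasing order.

The cycle graph C_n has Laplacian eigenvalues λ_k = 2 − 2cos(2πk/n), k = 0, 1, …, n−1. Here n = 4:
k=0: 2 − 2cos(0) = 0.0; k=1: 2 − 2cos(π/2) = 2.0; k=2: 2 − 2cos(π) = 4.0; k=3: 2 − 2cos(3π/2) = 2.0.
Laplacian eigenvalues (increasing order): [0.0, 2.0, 2.0, 4.0]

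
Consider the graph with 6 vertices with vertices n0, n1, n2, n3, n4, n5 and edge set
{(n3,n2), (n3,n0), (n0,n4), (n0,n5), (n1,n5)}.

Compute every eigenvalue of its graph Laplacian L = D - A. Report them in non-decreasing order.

Degrees: deg(n0) = 3, deg(n1) = 1, deg(n2) = 1, deg(n3) = 2, deg(n4) = 1, deg(n5) = 2.
L = D − A with rows/columns ordered (n0, n1, n2, n3, n4, n5):
  [ 3,  0,  0, -1, -1, -1]
  [ 0,  1,  0,  0,  0, -1]
  [ 0,  0,  1, -1,  0,  0]
  [-1,  0, -1,  2,  0,  0]
  [-1,  0,  0,  0,  1,  0]
  [-1, -1,  0,  0,  0,  2]
Characteristic polynomial: det(λI − L) = λ(λ² − 3λ + 1)(λ² − 5λ + 3)(λ − 2).
Roots: λ = 0; (λ² − 3λ + 1) = 0 ⇒ λ = (3 ± √5)/2 ≈ 0.382, 2.618; (λ² − 5λ + 3) = 0 ⇒ λ = (5 ± √13)/2 ≈ 0.6972, 4.3028; (λ − 2) = 0 ⇒ λ = 2.
(Check: the roots sum (with multiplicity) to 10, matching trace L = Σdeg = 2·5 = 10.)
Laplacian eigenvalues (increasing order): [0.0, 0.382, 0.6972, 2.0, 2.618, 4.3028]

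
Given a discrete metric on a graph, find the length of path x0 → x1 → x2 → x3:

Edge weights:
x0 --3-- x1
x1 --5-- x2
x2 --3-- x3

Arc length = 3 + 5 + 3 = 11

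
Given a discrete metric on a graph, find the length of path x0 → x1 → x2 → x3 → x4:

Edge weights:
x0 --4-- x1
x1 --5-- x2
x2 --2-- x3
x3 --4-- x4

Arc length = 4 + 5 + 2 + 4 = 15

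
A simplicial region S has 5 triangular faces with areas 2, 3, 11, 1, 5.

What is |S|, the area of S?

2 + 3 + 11 + 1 + 5 = 22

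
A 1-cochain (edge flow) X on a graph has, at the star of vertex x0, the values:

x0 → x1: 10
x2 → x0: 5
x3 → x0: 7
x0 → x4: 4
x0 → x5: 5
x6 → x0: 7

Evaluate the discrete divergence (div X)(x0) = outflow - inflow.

Divergence = sum of outgoing flows = 10 + (-5) + (-7) + 4 + 5 + (-7) = 0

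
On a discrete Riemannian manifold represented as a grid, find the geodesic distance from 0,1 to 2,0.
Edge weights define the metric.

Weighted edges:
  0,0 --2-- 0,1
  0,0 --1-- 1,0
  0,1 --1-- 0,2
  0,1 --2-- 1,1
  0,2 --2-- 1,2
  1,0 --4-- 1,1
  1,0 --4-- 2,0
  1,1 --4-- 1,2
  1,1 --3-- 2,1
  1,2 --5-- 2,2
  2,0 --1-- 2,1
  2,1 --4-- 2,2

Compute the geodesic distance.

Shortest path: 0,1 → 1,1 → 2,1 → 2,0, total weight = 6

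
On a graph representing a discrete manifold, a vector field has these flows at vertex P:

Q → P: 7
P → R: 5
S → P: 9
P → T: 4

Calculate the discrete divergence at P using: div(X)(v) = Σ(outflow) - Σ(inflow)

Divergence = sum of outgoing flows = (-7) + 5 + (-9) + 4 = -7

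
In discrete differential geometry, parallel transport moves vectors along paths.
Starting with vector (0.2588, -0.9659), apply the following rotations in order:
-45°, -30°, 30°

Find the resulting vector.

Total rotation: (-45°) + (-30°) + 30° = -45°. Final vector: (-0.5000, -0.8660)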